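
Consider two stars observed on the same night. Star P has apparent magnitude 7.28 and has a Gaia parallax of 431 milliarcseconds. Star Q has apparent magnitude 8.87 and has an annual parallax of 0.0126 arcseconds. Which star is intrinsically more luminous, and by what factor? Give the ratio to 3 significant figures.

Star P: p = 431 mas = 0.431″ → d = 1/p = 2.320 pc
Star P: M = m − 5 log₁₀ d + 5 = 7.28 − 5·0.3655 + 5 = 10.452
Star Q: d = 1/p = 1/0.0126″ = 79.37 pc
Star Q: M = m − 5 log₁₀ d + 5 = 8.87 − 5·1.8996 + 5 = 4.372
ΔM = M_P − M_Q = 10.452 − (4.372) = 6.081; smaller M is more luminous → Star Q.
L ratio = 10^(0.4 |ΔM|) = 10^2.432 = 270.5

Star Q is more luminous, by a factor of 271.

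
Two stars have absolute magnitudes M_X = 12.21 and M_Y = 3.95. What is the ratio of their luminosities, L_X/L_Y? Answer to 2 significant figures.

ΔM = M_X − M_Y = 8.26
L_X/L_Y = 10^(−0.4 ΔM) = 10^-3.304 = 4.966×10^-4

L_X/L_Y ≈ 5.0×10^-4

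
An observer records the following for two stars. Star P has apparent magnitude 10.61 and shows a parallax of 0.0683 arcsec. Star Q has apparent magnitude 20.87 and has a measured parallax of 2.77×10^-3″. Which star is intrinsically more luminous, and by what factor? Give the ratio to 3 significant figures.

Star P is more luminous, by a factor of 20.9.

Star P: d = 1/p = 1/0.0683″ = 14.64 pc
Star P: M = m − 5 log₁₀ d + 5 = 10.61 − 5·1.1656 + 5 = 9.782
Star Q: d = 1/p = 1/2.77×10^-3″ = 361.0 pc
Star Q: M = m − 5 log₁₀ d + 5 = 20.87 − 5·2.5575 + 5 = 13.082
ΔM = M_P − M_Q = 9.782 − (13.082) = -3.300; smaller M is more luminous → Star P.
L ratio = 10^(0.4 |ΔM|) = 10^1.320 = 20.90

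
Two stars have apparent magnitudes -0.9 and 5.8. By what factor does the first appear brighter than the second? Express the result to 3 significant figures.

Δm = -0.9 − (5.8) = -6.7
Flux ratio = 10^(−0.4 Δm) = 10^(−0.4 × -6.7) = 10^2.680 = 478.6

479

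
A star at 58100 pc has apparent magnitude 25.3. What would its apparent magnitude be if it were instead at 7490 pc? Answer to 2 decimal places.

Flux ∝ 1/d², so Δm = 5 log₁₀(d₂/d₁) = 5 log₁₀(7490/58100) = -4.448
m₂ = m₁ + Δm = 25.3 + (-4.448) = 20.852

m ≈ 20.85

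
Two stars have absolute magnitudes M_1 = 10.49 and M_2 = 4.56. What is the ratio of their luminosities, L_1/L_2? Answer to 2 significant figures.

L_1/L_2 ≈ 4.2×10^-3

ΔM = M_1 − M_2 = 5.93
L_1/L_2 = 10^(−0.4 ΔM) = 10^-2.372 = 4.246×10^-3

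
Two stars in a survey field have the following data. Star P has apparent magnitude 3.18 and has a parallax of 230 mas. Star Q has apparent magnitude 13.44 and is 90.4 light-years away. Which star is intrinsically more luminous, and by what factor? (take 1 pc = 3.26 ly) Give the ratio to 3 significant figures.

Star P is more luminous, by a factor of 312.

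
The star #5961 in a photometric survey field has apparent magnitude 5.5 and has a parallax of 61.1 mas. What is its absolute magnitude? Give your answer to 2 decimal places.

M ≈ 4.43

p = 61.1 mas = 0.0611″ → d = 1/p = 16.37 pc
5 log₁₀(d/10 pc) = 5 log₁₀(16.37) − 5 = 1.070
M = m − 5 log₁₀(d/10) = 5.5 − 1.070 = 4.430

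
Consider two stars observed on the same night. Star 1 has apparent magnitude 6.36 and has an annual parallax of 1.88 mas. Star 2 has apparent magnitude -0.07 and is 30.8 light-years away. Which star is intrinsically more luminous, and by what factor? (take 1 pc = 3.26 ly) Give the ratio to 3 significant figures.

Star 1: p = 1.88 mas = 1.88×10^-3″ → d = 1/p = 531.9 pc
Star 1: M = m − 5 log₁₀ d + 5 = 6.36 − 5·2.7258 + 5 = -2.269
Star 2: d = 30.8 ly / 3.26 = 9.448 pc
Star 2: M = m − 5 log₁₀ d + 5 = -0.07 − 5·0.9753 + 5 = 0.053
ΔM = M_1 − M_2 = -2.269 − (0.053) = -2.323; smaller M is more luminous → Star 1.
L ratio = 10^(0.4 |ΔM|) = 10^0.929 = 8.492

Star 1 is more luminous, by a factor of 8.49.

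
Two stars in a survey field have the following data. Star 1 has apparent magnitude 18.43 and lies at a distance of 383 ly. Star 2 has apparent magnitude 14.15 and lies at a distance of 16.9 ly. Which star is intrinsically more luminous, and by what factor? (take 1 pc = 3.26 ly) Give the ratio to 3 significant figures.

Star 1: d = 383 ly / 3.26 = 117.5 pc
Star 1: M = m − 5 log₁₀ d + 5 = 18.43 − 5·2.0700 + 5 = 13.080
Star 2: d = 16.9 ly / 3.26 = 5.184 pc
Star 2: M = m − 5 log₁₀ d + 5 = 14.15 − 5·0.7147 + 5 = 15.577
ΔM = M_1 − M_2 = 13.080 − (15.577) = -2.497; smaller M is more luminous → Star 1.
L ratio = 10^(0.4 |ΔM|) = 10^0.999 = 9.968

Star 1 is more luminous, by a factor of 9.97.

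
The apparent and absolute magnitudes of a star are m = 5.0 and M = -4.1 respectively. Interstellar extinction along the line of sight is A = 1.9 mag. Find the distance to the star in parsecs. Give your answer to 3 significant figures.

m − M = 5 log₁₀(d/10 pc) + A  ⇒  5.0 − (-4.1) − 1.9 = 5 log₁₀(d/10)
7.200 = 5 log₁₀(d/10)
log₁₀ d = (m − M − A)/5 + 1 = 2.4400
d = 10^2.4400 = 275.4 pc

d ≈ 275 pc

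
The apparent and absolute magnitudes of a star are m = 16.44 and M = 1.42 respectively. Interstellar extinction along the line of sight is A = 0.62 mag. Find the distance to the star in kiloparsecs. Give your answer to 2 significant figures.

m − M = 5 log₁₀(d/10 pc) + A  ⇒  16.44 − (1.42) − 0.62 = 5 log₁₀(d/10)
14.400 = 5 log₁₀(d/10)
log₁₀ d = (m − M − A)/5 + 1 = 3.8800
d = 10^3.8800 = 7586 pc
= 7.586 kpc

d ≈ 7.6 kpc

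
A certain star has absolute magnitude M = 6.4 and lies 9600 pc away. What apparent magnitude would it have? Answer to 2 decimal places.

m ≈ 21.31

m = M + 5 log₁₀ d − 5 = 6.4 + 5·3.9823 − 5 = 21.311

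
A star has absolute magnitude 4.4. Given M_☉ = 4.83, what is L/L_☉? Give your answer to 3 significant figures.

M − M_☉ = 4.4 − 4.83 = -0.430
L/L_☉ = 10^(−0.4 (M − M_☉)) = 10^0.172 = 1.486

L/L_☉ ≈ 1.49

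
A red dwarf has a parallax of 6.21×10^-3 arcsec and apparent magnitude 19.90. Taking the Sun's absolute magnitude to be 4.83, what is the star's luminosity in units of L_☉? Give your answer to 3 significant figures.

L/L_☉ ≈ 2.43×10^-4

d = 1/p = 1/6.21×10^-3″ = 161.0 pc
M = m − 5 log₁₀ d + 5 = 19.90 − 5·2.2069 + 5 = 13.865
M − M_☉ = 13.865 − 4.83 = 9.035
L/L_☉ = 10^(−0.4 × 9.035) = 2.431×10^-4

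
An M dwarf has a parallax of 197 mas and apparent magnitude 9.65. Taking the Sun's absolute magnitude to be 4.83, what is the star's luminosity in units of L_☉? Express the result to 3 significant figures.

L/L_☉ ≈ 3.04×10^-3

d = 1/p = 1000/197 mas = 5.076 pc
M = m − 5 log₁₀ d + 5 = 9.65 − 5·0.7055 + 5 = 11.122
M − M_☉ = 11.122 − 4.83 = 6.292
L/L_☉ = 10^(−0.4 × 6.292) = 3.041×10^-3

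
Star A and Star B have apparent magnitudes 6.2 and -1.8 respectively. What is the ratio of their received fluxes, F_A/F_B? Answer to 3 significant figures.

F_A/F_B ≈ 6.31×10^-4

Magnitude difference = 8.0
Flux ratio = 10^(−0.4 Δm) = 10^(−0.4 × 8.0) = 10^-3.200 = 6.310×10^-4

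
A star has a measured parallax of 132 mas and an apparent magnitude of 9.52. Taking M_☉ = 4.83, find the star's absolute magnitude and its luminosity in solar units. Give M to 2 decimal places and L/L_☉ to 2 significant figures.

M ≈ 10.12; L/L_☉ ≈ 7.6×10^-3

d = 1/p = 1000/132 mas = 7.576 pc
M = m − 5 log₁₀ d + 5 = 9.52 − 5·0.8794 + 5 = 10.123
M − M_☉ = 10.123 − 4.83 = 5.293
L/L_☉ = 10^(−0.4 × 5.293) = 7.636×10^-3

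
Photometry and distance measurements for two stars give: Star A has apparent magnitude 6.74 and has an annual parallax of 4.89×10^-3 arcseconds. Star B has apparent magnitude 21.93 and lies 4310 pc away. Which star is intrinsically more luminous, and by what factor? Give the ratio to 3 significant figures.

Star A is more luminous, by a factor of 2680.

Star A: d = 1/p = 1/4.89×10^-3″ = 204.5 pc
Star A: M = m − 5 log₁₀ d + 5 = 6.74 − 5·2.3107 + 5 = 0.187
Star B: M = m − 5 log₁₀ d + 5 = 21.93 − 5·3.6345 + 5 = 8.758
ΔM = M_A − M_B = 0.187 − (8.758) = -8.571; smaller M is more luminous → Star A.
L ratio = 10^(0.4 |ΔM|) = 10^3.428 = 2682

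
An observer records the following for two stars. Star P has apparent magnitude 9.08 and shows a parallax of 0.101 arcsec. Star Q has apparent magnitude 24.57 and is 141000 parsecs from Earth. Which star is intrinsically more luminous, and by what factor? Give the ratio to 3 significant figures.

Star P: d = 1/p = 1/0.101″ = 9.901 pc
Star P: M = m − 5 log₁₀ d + 5 = 9.08 − 5·0.9957 + 5 = 9.102
Star Q: M = m − 5 log₁₀ d + 5 = 24.57 − 5·5.1492 + 5 = 3.824
ΔM = M_P − M_Q = 9.102 − (3.824) = 5.278; smaller M is more luminous → Star Q.
L ratio = 10^(0.4 |ΔM|) = 10^2.111 = 129.1

Star Q is more luminous, by a factor of 129.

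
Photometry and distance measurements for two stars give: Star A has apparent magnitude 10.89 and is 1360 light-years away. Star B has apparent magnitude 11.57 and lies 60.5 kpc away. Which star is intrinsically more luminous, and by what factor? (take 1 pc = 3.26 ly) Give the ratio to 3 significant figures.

Star B is more luminous, by a factor of 11200.

Star A: d = 1360 ly / 3.26 = 417.2 pc
Star A: M = m − 5 log₁₀ d + 5 = 10.89 − 5·2.6203 + 5 = 2.788
Star B: d = 60.5 kpc = 60500 pc
Star B: M = m − 5 log₁₀ d + 5 = 11.57 − 5·4.7818 + 5 = -7.339
ΔM = M_A − M_B = 2.788 − (-7.339) = 10.127; smaller M is more luminous → Star B.
L ratio = 10^(0.4 |ΔM|) = 10^4.051 = 11240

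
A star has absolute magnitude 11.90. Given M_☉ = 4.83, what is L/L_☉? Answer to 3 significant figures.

L/L_☉ ≈ 1.49×10^-3

M − M_☉ = 11.90 − 4.83 = 7.070
L/L_☉ = 10^(−0.4 (M − M_☉)) = 10^-2.828 = 1.486×10^-3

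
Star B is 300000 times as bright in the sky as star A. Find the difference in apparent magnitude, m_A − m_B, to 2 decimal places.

Pogson: Δm = −2.5 log₁₀(ratio) = −2.5 log₁₀(300000) = −2.5 × 5.4771 = -13.693
Star B is brighter so has the smaller magnitude: m_A − m_B is positive.

m_A − m_B ≈ 13.69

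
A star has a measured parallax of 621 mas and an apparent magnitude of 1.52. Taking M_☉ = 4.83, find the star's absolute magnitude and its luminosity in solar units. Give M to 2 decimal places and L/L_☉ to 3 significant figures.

M ≈ 5.49; L/L_☉ ≈ 0.547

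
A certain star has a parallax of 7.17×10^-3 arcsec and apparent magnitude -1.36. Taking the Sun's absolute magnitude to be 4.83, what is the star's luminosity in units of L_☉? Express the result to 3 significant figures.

L/L_☉ ≈ 58200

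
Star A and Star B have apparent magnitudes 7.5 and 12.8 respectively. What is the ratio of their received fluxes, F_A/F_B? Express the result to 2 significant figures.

Magnitude difference = -5.3
Flux ratio = 10^(−0.4 Δm) = 10^(−0.4 × -5.3) = 10^2.120 = 131.8

F_A/F_B ≈ 130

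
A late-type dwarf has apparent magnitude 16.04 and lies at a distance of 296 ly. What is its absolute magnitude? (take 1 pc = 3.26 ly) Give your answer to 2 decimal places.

M ≈ 11.25

d = 296 ly / 3.26 = 90.80 pc
5 log₁₀(d/10 pc) = 5 log₁₀(90.80) − 5 = 4.790
M = m − 5 log₁₀(d/10) = 16.04 − 4.790 = 11.250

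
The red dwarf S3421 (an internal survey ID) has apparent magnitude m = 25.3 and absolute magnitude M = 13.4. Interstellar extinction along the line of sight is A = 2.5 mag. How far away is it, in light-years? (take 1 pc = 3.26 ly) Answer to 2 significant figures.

m − M = 5 log₁₀(d/10 pc) + A  ⇒  25.3 − (13.4) − 2.5 = 5 log₁₀(d/10)
9.400 = 5 log₁₀(d/10)
log₁₀ d = (m − M − A)/5 + 1 = 2.8800
d = 10^2.8800 = 758.6 pc
= 2473 ly

d ≈ 2500 ly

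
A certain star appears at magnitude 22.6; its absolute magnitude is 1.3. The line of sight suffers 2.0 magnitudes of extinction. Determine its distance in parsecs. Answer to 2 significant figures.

d ≈ 72000 pc

m − M = 5 log₁₀(d/10 pc) + A  ⇒  22.6 − (1.3) − 2.0 = 5 log₁₀(d/10)
19.300 = 5 log₁₀(d/10)
log₁₀ d = (m − M − A)/5 + 1 = 4.8600
d = 10^4.8600 = 72440 pc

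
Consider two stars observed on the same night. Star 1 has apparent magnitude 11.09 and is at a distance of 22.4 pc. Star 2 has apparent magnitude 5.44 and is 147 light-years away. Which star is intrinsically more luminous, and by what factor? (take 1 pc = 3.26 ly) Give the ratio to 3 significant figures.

Star 2 is more luminous, by a factor of 737.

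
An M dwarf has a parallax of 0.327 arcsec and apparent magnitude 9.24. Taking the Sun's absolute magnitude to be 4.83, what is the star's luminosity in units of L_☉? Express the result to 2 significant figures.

L/L_☉ ≈ 1.6×10^-3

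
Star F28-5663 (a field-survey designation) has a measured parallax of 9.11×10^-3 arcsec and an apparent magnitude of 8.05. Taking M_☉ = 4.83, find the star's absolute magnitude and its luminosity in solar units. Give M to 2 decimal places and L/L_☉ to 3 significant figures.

d = 1/p = 1/9.11×10^-3″ = 109.8 pc
M = m − 5 log₁₀ d + 5 = 8.05 − 5·2.0405 + 5 = 2.848
M − M_☉ = 2.848 − 4.83 = -1.982
L/L_☉ = 10^(−0.4 × -1.982) = 6.208

M ≈ 2.85; L/L_☉ ≈ 6.21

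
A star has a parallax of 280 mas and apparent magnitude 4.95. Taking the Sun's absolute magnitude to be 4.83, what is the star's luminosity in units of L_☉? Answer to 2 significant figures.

L/L_☉ ≈ 0.11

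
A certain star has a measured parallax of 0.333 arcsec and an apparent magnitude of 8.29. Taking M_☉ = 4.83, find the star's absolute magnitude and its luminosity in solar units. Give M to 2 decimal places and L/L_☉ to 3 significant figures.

M ≈ 10.90; L/L_☉ ≈ 3.72×10^-3

d = 1/p = 1/0.333″ = 3.003 pc
M = m − 5 log₁₀ d + 5 = 8.29 − 5·0.4776 + 5 = 10.902
M − M_☉ = 10.902 − 4.83 = 6.072
L/L_☉ = 10^(−0.4 × 6.072) = 3.725×10^-3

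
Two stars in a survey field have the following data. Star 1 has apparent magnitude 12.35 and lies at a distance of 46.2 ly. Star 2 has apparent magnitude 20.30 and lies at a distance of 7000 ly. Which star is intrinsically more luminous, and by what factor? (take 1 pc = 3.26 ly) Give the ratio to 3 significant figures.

Star 1: d = 46.2 ly / 3.26 = 14.17 pc
Star 1: M = m − 5 log₁₀ d + 5 = 12.35 − 5·1.1514 + 5 = 11.593
Star 2: d = 7000 ly / 3.26 = 2147 pc
Star 2: M = m − 5 log₁₀ d + 5 = 20.30 − 5·3.3319 + 5 = 8.641
ΔM = M_1 − M_2 = 11.593 − (8.641) = 2.952; smaller M is more luminous → Star 2.
L ratio = 10^(0.4 |ΔM|) = 10^1.181 = 15.17

Star 2 is more luminous, by a factor of 15.2.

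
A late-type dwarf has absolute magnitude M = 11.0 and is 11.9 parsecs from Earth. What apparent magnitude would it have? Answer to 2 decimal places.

m ≈ 11.38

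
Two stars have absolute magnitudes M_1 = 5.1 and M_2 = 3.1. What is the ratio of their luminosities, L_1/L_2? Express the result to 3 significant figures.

L_1/L_2 ≈ 0.158

ΔM = M_1 − M_2 = 2.0
L_1/L_2 = 10^(−0.4 ΔM) = 10^-0.800 = 0.1585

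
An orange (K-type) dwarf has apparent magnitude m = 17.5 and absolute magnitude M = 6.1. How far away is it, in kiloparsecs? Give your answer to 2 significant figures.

μ = m − M = 11.400
m − M = 5 log₁₀ d − 5
log₁₀ d = (m − M)/5 + 1 = 3.2800
d = 10^3.2800 = 1905 pc
= 1.905 kpc

d ≈ 1.9 kpc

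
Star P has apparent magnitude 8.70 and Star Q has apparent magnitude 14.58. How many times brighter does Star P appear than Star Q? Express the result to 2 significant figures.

220

Magnitude difference = -5.88
Flux ratio = 10^(−0.4 Δm) = 10^(−0.4 × -5.88) = 10^2.352 = 224.9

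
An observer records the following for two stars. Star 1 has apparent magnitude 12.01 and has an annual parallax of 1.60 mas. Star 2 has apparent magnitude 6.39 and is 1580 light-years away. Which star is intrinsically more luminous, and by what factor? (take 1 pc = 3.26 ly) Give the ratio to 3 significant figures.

Star 1: p = 1.60 mas = 1.60×10^-3″ → d = 1/p = 625.0 pc
Star 1: M = m − 5 log₁₀ d + 5 = 12.01 − 5·2.7959 + 5 = 3.031
Star 2: d = 1580 ly / 3.26 = 484.7 pc
Star 2: M = m − 5 log₁₀ d + 5 = 6.39 − 5·2.6854 + 5 = -2.037
ΔM = M_1 − M_2 = 3.031 − (-2.037) = 5.068; smaller M is more luminous → Star 2.
L ratio = 10^(0.4 |ΔM|) = 10^2.027 = 106.4

Star 2 is more luminous, by a factor of 106.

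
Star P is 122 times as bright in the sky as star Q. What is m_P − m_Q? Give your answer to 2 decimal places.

Pogson: Δm = −2.5 log₁₀(ratio) = −2.5 log₁₀(122) = −2.5 × 2.0864 = -5.216
Star P is brighter, so it has the smaller magnitude: the difference is negative.

m_P − m_Q ≈ -5.22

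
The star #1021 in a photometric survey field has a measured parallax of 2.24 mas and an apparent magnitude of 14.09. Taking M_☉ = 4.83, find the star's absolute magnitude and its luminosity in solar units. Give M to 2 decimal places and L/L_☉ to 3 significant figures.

M ≈ 5.84; L/L_☉ ≈ 0.394

d = 1/p = 1000/2.24 mas = 446.4 pc
M = m − 5 log₁₀ d + 5 = 14.09 − 5·2.6498 + 5 = 5.841
M − M_☉ = 5.841 − 4.83 = 1.011
L/L_☉ = 10^(−0.4 × 1.011) = 0.3940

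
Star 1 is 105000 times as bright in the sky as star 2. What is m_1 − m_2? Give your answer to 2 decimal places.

m_1 − m_2 ≈ -12.55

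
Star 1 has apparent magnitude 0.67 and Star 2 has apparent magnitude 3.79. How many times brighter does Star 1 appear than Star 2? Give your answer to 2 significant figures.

18

Magnitude difference = -3.12
Flux ratio = 10^(−0.4 Δm) = 10^(−0.4 × -3.12) = 10^1.248 = 17.70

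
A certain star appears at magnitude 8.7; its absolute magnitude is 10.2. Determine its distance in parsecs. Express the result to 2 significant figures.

d ≈ 5.0 pc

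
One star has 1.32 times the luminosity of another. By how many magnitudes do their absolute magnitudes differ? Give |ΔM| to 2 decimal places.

Pogson: ΔM = −2.5 log₁₀(ratio) = −2.5 log₁₀(1.32) = −2.5 × 0.1206 = -0.301

|ΔM| ≈ 0.30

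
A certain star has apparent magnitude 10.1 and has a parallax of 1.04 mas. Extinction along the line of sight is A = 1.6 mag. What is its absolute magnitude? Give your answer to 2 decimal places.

p = 1.04 mas = 1.04×10^-3″ → d = 1/p = 961.5 pc
5 log₁₀(d/10 pc) = 5 log₁₀(961.5) − 5 = 9.915
M = m − 5 log₁₀(d/10) − A = 10.1 − 9.915 − 1.6 = -1.415

M ≈ -1.41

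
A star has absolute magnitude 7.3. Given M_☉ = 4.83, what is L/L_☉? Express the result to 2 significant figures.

M − M_☉ = 7.3 − 4.83 = 2.470
L/L_☉ = 10^(−0.4 (M − M_☉)) = 10^-0.988 = 0.1028

L/L_☉ ≈ 0.10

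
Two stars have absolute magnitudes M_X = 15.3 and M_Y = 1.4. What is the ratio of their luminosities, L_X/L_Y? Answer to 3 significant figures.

ΔM = M_X − M_Y = 13.9
L_X/L_Y = 10^(−0.4 ΔM) = 10^-5.560 = 2.754×10^-6

L_X/L_Y ≈ 2.75×10^-6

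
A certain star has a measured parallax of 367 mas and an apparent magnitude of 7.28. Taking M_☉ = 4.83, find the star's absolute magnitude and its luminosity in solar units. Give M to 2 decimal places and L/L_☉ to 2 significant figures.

d = 1/p = 1000/367 mas = 2.725 pc
M = m − 5 log₁₀ d + 5 = 7.28 − 5·0.4353 + 5 = 10.103
M − M_☉ = 10.103 − 4.83 = 5.273
L/L_☉ = 10^(−0.4 × 5.273) = 7.774×10^-3

M ≈ 10.10; L/L_☉ ≈ 7.8×10^-3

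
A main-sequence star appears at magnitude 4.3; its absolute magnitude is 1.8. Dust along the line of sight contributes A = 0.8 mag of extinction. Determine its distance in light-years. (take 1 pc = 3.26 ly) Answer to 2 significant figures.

d ≈ 71 ly

m − M = 5 log₁₀(d/10 pc) + A  ⇒  4.3 − (1.8) − 0.8 = 5 log₁₀(d/10)
1.700 = 5 log₁₀(d/10)
log₁₀ d = (m − M − A)/5 + 1 = 1.3400
d = 10^1.3400 = 21.88 pc
= 71.32 ly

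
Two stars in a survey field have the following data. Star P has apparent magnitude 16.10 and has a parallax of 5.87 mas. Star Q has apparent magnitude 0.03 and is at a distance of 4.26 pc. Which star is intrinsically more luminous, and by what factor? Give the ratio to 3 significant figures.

Star Q is more luminous, by a factor of 1680.

Star P: p = 5.87 mas = 5.87×10^-3″ → d = 1/p = 170.4 pc
Star P: M = m − 5 log₁₀ d + 5 = 16.10 − 5·2.2314 + 5 = 9.943
Star Q: M = m − 5 log₁₀ d + 5 = 0.03 − 5·0.6294 + 5 = 1.883
ΔM = M_P − M_Q = 9.943 − (1.883) = 8.060; smaller M is more luminous → Star Q.
L ratio = 10^(0.4 |ΔM|) = 10^3.224 = 1675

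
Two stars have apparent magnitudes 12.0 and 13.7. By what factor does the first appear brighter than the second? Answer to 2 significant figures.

Δm = 12.0 − (13.7) = -1.7
Flux ratio = 10^(−0.4 Δm) = 10^(−0.4 × -1.7) = 10^0.680 = 4.786

4.8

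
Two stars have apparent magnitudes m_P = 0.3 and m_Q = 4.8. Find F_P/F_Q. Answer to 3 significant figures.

Magnitude difference = -4.5
Flux ratio = 10^(−0.4 Δm) = 10^(−0.4 × -4.5) = 10^1.800 = 63.10

F_P/F_Q ≈ 63.1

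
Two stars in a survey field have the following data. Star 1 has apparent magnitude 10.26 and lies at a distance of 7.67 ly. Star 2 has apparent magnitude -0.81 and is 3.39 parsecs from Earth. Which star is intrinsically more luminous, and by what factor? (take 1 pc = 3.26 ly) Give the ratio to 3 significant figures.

Star 2 is more luminous, by a factor of 55600.

Star 1: d = 7.67 ly / 3.26 = 2.353 pc
Star 1: M = m − 5 log₁₀ d + 5 = 10.26 − 5·0.3716 + 5 = 13.402
Star 2: M = m − 5 log₁₀ d + 5 = -0.81 − 5·0.5302 + 5 = 1.539
ΔM = M_1 − M_2 = 13.402 − (1.539) = 11.863; smaller M is more luminous → Star 2.
L ratio = 10^(0.4 |ΔM|) = 10^4.745 = 55620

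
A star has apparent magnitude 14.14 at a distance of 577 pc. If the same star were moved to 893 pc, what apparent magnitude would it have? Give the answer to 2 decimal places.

m ≈ 15.09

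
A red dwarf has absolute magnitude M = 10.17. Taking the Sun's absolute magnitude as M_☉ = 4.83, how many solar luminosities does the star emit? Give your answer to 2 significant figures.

M − M_☉ = 10.17 − 4.83 = 5.340
L/L_☉ = 10^(−0.4 (M − M_☉)) = 10^-2.136 = 7.311×10^-3

L/L_☉ ≈ 7.3×10^-3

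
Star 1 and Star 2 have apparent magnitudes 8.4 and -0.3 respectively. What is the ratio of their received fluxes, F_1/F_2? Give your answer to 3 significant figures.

F_1/F_2 ≈ 3.31×10^-4

Magnitude difference = 8.7
Flux ratio = 10^(−0.4 Δm) = 10^(−0.4 × 8.7) = 10^-3.480 = 3.311×10^-4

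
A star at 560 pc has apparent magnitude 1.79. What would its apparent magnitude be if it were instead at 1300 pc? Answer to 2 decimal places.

m ≈ 3.62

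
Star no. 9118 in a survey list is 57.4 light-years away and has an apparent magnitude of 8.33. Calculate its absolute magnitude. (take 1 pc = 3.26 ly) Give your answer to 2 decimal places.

M ≈ 7.10

d = 57.4 ly / 3.26 = 17.61 pc
5 log₁₀(d/10 pc) = 5 log₁₀(17.61) − 5 = 1.228
M = m − 5 log₁₀(d/10) = 8.33 − 1.228 = 7.102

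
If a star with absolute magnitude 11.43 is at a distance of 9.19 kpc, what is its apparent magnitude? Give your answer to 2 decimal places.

d = 9.19 kpc = 9190 pc
m = M + 5 log₁₀ d − 5 = 11.43 + 5·3.9633 − 5 = 26.247

m ≈ 26.25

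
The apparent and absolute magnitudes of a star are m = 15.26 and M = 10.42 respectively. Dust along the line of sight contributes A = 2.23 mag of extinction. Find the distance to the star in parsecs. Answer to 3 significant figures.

d ≈ 33.3 pc

m − M = 5 log₁₀(d/10 pc) + A  ⇒  15.26 − (10.42) − 2.23 = 5 log₁₀(d/10)
2.610 = 5 log₁₀(d/10)
log₁₀ d = (m − M − A)/5 + 1 = 1.5220
d = 10^1.5220 = 33.27 pc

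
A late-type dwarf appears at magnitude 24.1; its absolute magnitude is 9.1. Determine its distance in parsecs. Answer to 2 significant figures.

d ≈ 10000 pc

μ = m − M = 15.000
m − M = 5 log₁₀ d − 5
log₁₀ d = (m − M)/5 + 1 = 4.0000
d = 10^4.0000 = 10000 pc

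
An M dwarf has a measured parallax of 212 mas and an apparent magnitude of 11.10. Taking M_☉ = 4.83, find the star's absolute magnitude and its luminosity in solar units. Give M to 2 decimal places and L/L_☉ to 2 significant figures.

M ≈ 12.73; L/L_☉ ≈ 6.9×10^-4

d = 1/p = 1000/212 mas = 4.717 pc
M = m − 5 log₁₀ d + 5 = 11.10 − 5·0.6737 + 5 = 12.732
M − M_☉ = 12.732 − 4.83 = 7.902
L/L_☉ = 10^(−0.4 × 7.902) = 6.908×10^-4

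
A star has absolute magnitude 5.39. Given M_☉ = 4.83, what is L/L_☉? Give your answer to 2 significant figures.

L/L_☉ ≈ 0.60

M − M_☉ = 5.39 − 4.83 = 0.560
L/L_☉ = 10^(−0.4 (M − M_☉)) = 10^-0.224 = 0.5970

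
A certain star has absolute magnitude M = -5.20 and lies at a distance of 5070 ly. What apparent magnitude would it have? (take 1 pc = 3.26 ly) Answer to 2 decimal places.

m ≈ 5.76

d = 5070 ly / 3.26 = 1555 pc
m = M + 5 log₁₀ d − 5 = -5.20 + 5·3.1918 − 5 = 5.759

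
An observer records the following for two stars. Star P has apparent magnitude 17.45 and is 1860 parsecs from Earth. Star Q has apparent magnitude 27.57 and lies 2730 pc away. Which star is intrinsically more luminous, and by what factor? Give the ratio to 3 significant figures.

Star P: M = m − 5 log₁₀ d + 5 = 17.45 − 5·3.2695 + 5 = 6.102
Star Q: M = m − 5 log₁₀ d + 5 = 27.57 − 5·3.4362 + 5 = 15.389
ΔM = M_P − M_Q = 6.102 − (15.389) = -9.287; smaller M is more luminous → Star P.
L ratio = 10^(0.4 |ΔM|) = 10^3.715 = 5184

Star P is more luminous, by a factor of 5180.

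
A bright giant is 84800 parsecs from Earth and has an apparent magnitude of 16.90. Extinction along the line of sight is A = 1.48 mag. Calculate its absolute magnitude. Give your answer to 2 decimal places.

M ≈ -4.22

5 log₁₀(d/10 pc) = 5 log₁₀(84800) − 5 = 19.642
M = m − 5 log₁₀(d/10) − A = 16.90 − 19.642 − 1.48 = -4.222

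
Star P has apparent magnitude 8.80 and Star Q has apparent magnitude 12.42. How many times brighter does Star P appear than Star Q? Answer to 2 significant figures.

Magnitude difference = -3.62
Flux ratio = 10^(−0.4 Δm) = 10^(−0.4 × -3.62) = 10^1.448 = 28.05

28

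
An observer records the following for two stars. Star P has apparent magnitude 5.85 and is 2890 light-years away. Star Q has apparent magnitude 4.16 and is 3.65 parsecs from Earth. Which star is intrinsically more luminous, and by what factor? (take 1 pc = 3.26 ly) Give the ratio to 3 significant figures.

Star P is more luminous, by a factor of 12400.

Star P: d = 2890 ly / 3.26 = 886.5 pc
Star P: M = m − 5 log₁₀ d + 5 = 5.85 − 5·2.9477 + 5 = -3.888
Star Q: M = m − 5 log₁₀ d + 5 = 4.16 − 5·0.5623 + 5 = 6.349
ΔM = M_P − M_Q = -3.888 − (6.349) = -10.237; smaller M is more luminous → Star P.
L ratio = 10^(0.4 |ΔM|) = 10^4.095 = 12440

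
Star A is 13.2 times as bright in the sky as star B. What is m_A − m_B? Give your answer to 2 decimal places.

m_A − m_B ≈ -2.80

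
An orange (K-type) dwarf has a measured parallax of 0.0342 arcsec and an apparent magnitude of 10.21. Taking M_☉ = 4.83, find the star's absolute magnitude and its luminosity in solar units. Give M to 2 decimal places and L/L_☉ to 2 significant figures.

M ≈ 7.88; L/L_☉ ≈ 0.060

d = 1/p = 1/0.0342″ = 29.24 pc
M = m − 5 log₁₀ d + 5 = 10.21 − 5·1.4660 + 5 = 7.880
M − M_☉ = 7.880 − 4.83 = 3.050
L/L_☉ = 10^(−0.4 × 3.050) = 0.06025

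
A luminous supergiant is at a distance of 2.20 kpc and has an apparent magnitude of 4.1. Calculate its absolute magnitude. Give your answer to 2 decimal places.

M ≈ -7.61

d = 2.20 kpc = 2200 pc
5 log₁₀(d/10 pc) = 5 log₁₀(2200) − 5 = 11.712
M = m − 5 log₁₀(d/10) = 4.1 − 11.712 = -7.612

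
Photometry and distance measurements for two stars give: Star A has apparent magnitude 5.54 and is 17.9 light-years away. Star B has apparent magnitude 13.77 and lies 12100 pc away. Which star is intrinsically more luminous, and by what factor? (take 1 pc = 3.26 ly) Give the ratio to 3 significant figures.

Star B is more luminous, by a factor of 2480.

Star A: d = 17.9 ly / 3.26 = 5.491 pc
Star A: M = m − 5 log₁₀ d + 5 = 5.54 − 5·0.7396 + 5 = 6.842
Star B: M = m − 5 log₁₀ d + 5 = 13.77 − 5·4.0828 + 5 = -1.644
ΔM = M_A − M_B = 6.842 − (-1.644) = 8.486; smaller M is more luminous → Star B.
L ratio = 10^(0.4 |ΔM|) = 10^3.394 = 2479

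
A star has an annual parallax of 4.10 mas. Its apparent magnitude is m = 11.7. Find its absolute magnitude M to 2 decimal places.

M ≈ 4.76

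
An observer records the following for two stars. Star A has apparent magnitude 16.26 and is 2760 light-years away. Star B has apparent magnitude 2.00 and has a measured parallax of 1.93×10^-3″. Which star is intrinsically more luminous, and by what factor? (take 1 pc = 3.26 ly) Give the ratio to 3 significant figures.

Star B is more luminous, by a factor of 189000.

Star A: d = 2760 ly / 3.26 = 846.6 pc
Star A: M = m − 5 log₁₀ d + 5 = 16.26 − 5·2.9277 + 5 = 6.622
Star B: d = 1/p = 1/1.93×10^-3″ = 518.1 pc
Star B: M = m − 5 log₁₀ d + 5 = 2.00 − 5·2.7144 + 5 = -6.572
ΔM = M_A − M_B = 6.622 − (-6.572) = 13.194; smaller M is more luminous → Star B.
L ratio = 10^(0.4 |ΔM|) = 10^5.278 = 189500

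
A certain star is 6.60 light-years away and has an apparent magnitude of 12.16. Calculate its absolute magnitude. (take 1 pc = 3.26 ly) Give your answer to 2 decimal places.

d = 6.60 ly / 3.26 = 2.025 pc
5 log₁₀(d/10 pc) = 5 log₁₀(2.025) − 5 = -3.468
M = m − 5 log₁₀(d/10) = 12.16 + 3.468 = 15.628

M ≈ 15.63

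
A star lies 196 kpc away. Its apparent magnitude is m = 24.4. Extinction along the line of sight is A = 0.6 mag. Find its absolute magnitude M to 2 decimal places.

M ≈ 2.34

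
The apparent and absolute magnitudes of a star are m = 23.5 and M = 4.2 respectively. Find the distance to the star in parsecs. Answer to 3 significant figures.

d ≈ 72400 pc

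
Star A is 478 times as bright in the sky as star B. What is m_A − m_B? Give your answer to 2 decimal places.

m_A − m_B ≈ -6.70

Pogson: Δm = −2.5 log₁₀(ratio) = −2.5 log₁₀(478) = −2.5 × 2.6794 = -6.699
Star A is brighter, so it has the smaller magnitude: the difference is negative.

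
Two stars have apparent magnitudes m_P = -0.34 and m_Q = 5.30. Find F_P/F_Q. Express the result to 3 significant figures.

F_P/F_Q ≈ 180

Magnitude difference = -5.64
Flux ratio = 10^(−0.4 Δm) = 10^(−0.4 × -5.64) = 10^2.256 = 180.3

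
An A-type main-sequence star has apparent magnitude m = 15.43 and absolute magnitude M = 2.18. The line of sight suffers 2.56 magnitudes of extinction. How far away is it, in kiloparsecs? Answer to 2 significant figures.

d ≈ 1.4 kpc

m − M = 5 log₁₀(d/10 pc) + A  ⇒  15.43 − (2.18) − 2.56 = 5 log₁₀(d/10)
10.690 = 5 log₁₀(d/10)
log₁₀ d = (m − M − A)/5 + 1 = 3.1380
d = 10^3.1380 = 1374 pc
= 1.374 kpc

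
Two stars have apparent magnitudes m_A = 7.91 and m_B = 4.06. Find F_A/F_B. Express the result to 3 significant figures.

F_A/F_B ≈ 0.0288

Δm = 7.91 − (4.06) = 3.85
Flux ratio = 10^(−0.4 Δm) = 10^(−0.4 × 3.85) = 10^-1.540 = 0.02884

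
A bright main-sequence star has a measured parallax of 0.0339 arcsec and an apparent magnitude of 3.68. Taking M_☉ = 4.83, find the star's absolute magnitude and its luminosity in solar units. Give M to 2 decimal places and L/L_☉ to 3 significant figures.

M ≈ 1.33; L/L_☉ ≈ 25.1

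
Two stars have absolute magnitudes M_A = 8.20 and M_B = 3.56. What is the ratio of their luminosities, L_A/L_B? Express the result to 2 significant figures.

ΔM = M_A − M_B = 4.64
L_A/L_B = 10^(−0.4 ΔM) = 10^-1.856 = 0.01393

L_A/L_B ≈ 0.014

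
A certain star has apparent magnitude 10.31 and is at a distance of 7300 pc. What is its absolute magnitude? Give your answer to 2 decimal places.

M ≈ -4.01

5 log₁₀(d/10 pc) = 5 log₁₀(7300) − 5 = 14.317
M = m − 5 log₁₀(d/10) = 10.31 − 14.317 = -4.007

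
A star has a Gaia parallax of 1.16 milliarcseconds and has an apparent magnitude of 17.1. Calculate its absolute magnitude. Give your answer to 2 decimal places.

p = 1.16 mas = 1.16×10^-3″ → d = 1/p = 862.1 pc
5 log₁₀(d/10 pc) = 5 log₁₀(862.1) − 5 = 9.678
M = m − 5 log₁₀(d/10) = 17.1 − 9.678 = 7.422

M ≈ 7.42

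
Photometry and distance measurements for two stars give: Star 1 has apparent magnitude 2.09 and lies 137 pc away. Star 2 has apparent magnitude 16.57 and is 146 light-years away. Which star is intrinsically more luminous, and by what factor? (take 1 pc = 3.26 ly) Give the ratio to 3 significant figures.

Star 1 is more luminous, by a factor of 5.80×10^6.

Star 1: M = m − 5 log₁₀ d + 5 = 2.09 − 5·2.1367 + 5 = -3.594
Star 2: d = 146 ly / 3.26 = 44.79 pc
Star 2: M = m − 5 log₁₀ d + 5 = 16.57 − 5·1.6511 + 5 = 13.314
ΔM = M_1 − M_2 = -3.594 − (13.314) = -16.908; smaller M is more luminous → Star 1.
L ratio = 10^(0.4 |ΔM|) = 10^6.763 = 5.797×10^6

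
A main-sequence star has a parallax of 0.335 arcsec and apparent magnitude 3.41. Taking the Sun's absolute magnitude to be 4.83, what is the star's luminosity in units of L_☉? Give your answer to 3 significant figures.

d = 1/p = 1/0.335″ = 2.985 pc
M = m − 5 log₁₀ d + 5 = 3.41 − 5·0.4750 + 5 = 6.035
M − M_☉ = 6.035 − 4.83 = 1.205
L/L_☉ = 10^(−0.4 × 1.205) = 0.3295

L/L_☉ ≈ 0.330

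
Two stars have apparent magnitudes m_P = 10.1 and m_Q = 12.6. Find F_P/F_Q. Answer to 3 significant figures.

F_P/F_Q ≈ 10.0

Δm = 10.1 − (12.6) = -2.5
Flux ratio = 10^(−0.4 Δm) = 10^(−0.4 × -2.5) = 10^1.000 = 10.00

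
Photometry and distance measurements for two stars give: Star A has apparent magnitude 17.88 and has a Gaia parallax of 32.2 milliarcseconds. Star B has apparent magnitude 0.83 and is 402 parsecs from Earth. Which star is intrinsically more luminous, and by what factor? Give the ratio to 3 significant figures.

Star B is more luminous, by a factor of 1.11×10^9.

Star A: p = 32.2 mas = 0.0322″ → d = 1/p = 31.06 pc
Star A: M = m − 5 log₁₀ d + 5 = 17.88 − 5·1.4921 + 5 = 15.419
Star B: M = m − 5 log₁₀ d + 5 = 0.83 − 5·2.6042 + 5 = -7.191
ΔM = M_A − M_B = 15.419 − (-7.191) = 22.610; smaller M is more luminous → Star B.
L ratio = 10^(0.4 |ΔM|) = 10^9.044 = 1.107×10^9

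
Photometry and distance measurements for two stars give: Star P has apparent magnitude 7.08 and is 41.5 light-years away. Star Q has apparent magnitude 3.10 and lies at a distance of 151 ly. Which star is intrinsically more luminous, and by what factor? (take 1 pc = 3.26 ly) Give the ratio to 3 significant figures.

Star P: d = 41.5 ly / 3.26 = 12.73 pc
Star P: M = m − 5 log₁₀ d + 5 = 7.08 − 5·1.1048 + 5 = 6.556
Star Q: d = 151 ly / 3.26 = 46.32 pc
Star Q: M = m − 5 log₁₀ d + 5 = 3.10 − 5·1.6658 + 5 = -0.229
ΔM = M_P − M_Q = 6.556 − (-0.229) = 6.785; smaller M is more luminous → Star Q.
L ratio = 10^(0.4 |ΔM|) = 10^2.714 = 517.4

Star Q is more luminous, by a factor of 517.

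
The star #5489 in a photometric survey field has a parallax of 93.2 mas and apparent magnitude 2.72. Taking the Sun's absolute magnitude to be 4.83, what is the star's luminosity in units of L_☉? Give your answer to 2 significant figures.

L/L_☉ ≈ 8.0

d = 1/p = 1000/93.2 mas = 10.73 pc
M = m − 5 log₁₀ d + 5 = 2.72 − 5·1.0306 + 5 = 2.567
M − M_☉ = 2.567 − 4.83 = -2.263
L/L_☉ = 10^(−0.4 × -2.263) = 8.038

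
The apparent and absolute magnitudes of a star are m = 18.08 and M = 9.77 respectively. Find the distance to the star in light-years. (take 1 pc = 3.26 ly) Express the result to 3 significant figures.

Distance modulus: m − M = 18.08 − (9.77) = 8.310
m − M = 5 log₁₀ d − 5
log₁₀ d = (m − M)/5 + 1 = 2.6620
d = 10^2.6620 = 459.2 pc
= 1497 ly

d ≈ 1500 ly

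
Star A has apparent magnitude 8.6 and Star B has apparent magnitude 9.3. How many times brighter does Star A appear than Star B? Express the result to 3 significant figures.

Δm = 8.6 − (9.3) = -0.7
Flux ratio = 10^(−0.4 Δm) = 10^(−0.4 × -0.7) = 10^0.280 = 1.905

1.91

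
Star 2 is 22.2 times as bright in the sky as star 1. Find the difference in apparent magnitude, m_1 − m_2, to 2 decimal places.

m_1 − m_2 ≈ 3.37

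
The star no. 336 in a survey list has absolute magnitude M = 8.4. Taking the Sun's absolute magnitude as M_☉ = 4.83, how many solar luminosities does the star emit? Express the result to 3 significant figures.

L/L_☉ ≈ 0.0373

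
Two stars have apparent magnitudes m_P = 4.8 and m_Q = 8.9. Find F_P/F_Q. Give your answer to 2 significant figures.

F_P/F_Q ≈ 44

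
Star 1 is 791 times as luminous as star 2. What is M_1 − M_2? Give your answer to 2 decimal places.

M_1 − M_2 ≈ -7.25

Pogson: ΔM = −2.5 log₁₀(ratio) = −2.5 log₁₀(791) = −2.5 × 2.8982 = -7.245
Star 1 is brighter, so it has the smaller magnitude: the difference is negative.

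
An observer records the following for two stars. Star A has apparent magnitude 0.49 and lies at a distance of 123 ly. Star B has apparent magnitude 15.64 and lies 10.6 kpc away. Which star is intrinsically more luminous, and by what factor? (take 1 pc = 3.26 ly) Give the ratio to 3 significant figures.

Star A is more luminous, by a factor of 14.5.

Star A: d = 123 ly / 3.26 = 37.73 pc
Star A: M = m − 5 log₁₀ d + 5 = 0.49 − 5·1.5767 + 5 = -2.393
Star B: d = 10.6 kpc = 10600 pc
Star B: M = m − 5 log₁₀ d + 5 = 15.64 − 5·4.0253 + 5 = 0.513
ΔM = M_A − M_B = -2.393 − (0.513) = -2.907; smaller M is more luminous → Star A.
L ratio = 10^(0.4 |ΔM|) = 10^1.163 = 14.55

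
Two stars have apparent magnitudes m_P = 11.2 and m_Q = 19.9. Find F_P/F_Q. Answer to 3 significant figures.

Δm = 11.2 − (19.9) = -8.7
Flux ratio = 10^(−0.4 Δm) = 10^(−0.4 × -8.7) = 10^3.480 = 3020

F_P/F_Q ≈ 3020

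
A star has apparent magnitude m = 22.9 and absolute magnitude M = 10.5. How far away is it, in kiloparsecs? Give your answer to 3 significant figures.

d ≈ 3.02 kpc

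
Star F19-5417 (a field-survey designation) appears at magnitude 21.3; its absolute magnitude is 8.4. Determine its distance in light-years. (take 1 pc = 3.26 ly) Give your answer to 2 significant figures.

μ = m − M = 12.900
m − M = 5 log₁₀ d − 5
log₁₀ d = (m − M)/5 + 1 = 3.5800
d = 10^3.5800 = 3802 pc
= 12390 ly

d ≈ 12000 ly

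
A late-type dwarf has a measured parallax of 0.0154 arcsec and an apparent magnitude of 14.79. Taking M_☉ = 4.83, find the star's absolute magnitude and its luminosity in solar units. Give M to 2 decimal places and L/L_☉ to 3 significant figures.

d = 1/p = 1/0.0154″ = 64.94 pc
M = m − 5 log₁₀ d + 5 = 14.79 − 5·1.8125 + 5 = 10.728
M − M_☉ = 10.728 − 4.83 = 5.898
L/L_☉ = 10^(−0.4 × 5.898) = 4.375×10^-3

M ≈ 10.73; L/L_☉ ≈ 4.37×10^-3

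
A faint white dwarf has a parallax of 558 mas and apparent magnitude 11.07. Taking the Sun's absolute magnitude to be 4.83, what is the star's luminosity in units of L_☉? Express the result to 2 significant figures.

L/L_☉ ≈ 1.0×10^-4

d = 1/p = 1000/558 mas = 1.792 pc
M = m − 5 log₁₀ d + 5 = 11.07 − 5·0.2534 + 5 = 14.803
M − M_☉ = 14.803 − 4.83 = 9.973
L/L_☉ = 10^(−0.4 × 9.973) = 1.025×10^-4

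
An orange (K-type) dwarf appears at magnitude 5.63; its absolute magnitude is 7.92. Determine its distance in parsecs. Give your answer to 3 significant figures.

d ≈ 3.48 pc

Distance modulus: m − M = 5.63 − (7.92) = -2.290
m − M = 5 log₁₀ d − 5
log₁₀ d = (m − M)/5 + 1 = 0.5420
d = 10^0.5420 = 3.483 pc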